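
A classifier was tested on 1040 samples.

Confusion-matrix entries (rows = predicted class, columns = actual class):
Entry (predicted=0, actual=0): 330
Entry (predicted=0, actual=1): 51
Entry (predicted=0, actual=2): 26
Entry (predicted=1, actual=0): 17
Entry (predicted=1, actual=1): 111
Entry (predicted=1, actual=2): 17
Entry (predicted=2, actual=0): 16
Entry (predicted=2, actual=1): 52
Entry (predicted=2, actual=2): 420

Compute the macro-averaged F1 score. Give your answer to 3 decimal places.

Per-class F1 score (2·TP/(2·TP+FP+FN)):
  0: TP=330, FP=51+26=77, FN=17+16=33 → 660/770 = 0.8571
  1: TP=111, FP=17+17=34, FN=51+52=103 → 222/359 = 0.6184
  2: TP=420, FP=16+52=68, FN=26+17=43 → 840/951 = 0.8833
Macro-F1 score = mean = (0.8571 + 0.6184 + 0.8833) / 3 = 0.786

0.786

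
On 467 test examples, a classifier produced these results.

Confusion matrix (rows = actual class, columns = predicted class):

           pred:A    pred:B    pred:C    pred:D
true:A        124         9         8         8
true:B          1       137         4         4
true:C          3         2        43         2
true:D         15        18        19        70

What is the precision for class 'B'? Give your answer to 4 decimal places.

0.8253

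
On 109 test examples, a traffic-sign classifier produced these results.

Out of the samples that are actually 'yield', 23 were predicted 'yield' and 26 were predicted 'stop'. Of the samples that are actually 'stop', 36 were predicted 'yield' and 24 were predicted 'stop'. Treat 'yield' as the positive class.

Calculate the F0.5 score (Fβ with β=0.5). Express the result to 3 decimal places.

0.404

Fβ = (1+β²)·TP / ((1+β²)·TP + β²·FN + FP), with β²=1/4
= 1.25·23 / (1.25·23 + 0.25·26 + 36) = 0.404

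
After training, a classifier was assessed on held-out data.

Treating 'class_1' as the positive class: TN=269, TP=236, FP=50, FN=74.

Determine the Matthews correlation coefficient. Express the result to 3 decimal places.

0.607

MCC = (TP·TN − FP·FN) / √((TP+FP)(TP+FN)(TN+FP)(TN+FN))
Numerator = 236·269 − 50·74 = 59784
Denominator = √(286·310·319·343) = √9700911220 = 98493.2039
MCC = 59784 / 98493.2039 = 0.607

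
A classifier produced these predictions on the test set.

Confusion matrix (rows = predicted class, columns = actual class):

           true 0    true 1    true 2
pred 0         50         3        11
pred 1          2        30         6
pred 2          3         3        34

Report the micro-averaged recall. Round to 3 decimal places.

0.803

Micro-averaging pools counts across classes: ΣTP=114, ΣFP=28, ΣFN=28.
Micro-recall = TP/(TP+FN) on pooled counts = 0.803 (equals overall accuracy in single-label multiclass).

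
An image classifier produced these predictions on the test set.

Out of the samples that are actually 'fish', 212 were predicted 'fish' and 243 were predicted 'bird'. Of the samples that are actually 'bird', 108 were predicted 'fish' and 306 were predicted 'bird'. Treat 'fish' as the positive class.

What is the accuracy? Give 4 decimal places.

Accuracy = (TP+TN)/N = (212+306)/869 = 0.5961

0.5961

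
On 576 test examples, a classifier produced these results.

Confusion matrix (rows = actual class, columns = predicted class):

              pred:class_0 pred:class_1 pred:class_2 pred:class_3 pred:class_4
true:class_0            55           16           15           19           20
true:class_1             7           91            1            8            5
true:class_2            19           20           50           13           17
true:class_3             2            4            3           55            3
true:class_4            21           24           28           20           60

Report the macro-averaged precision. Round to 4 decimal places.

0.5362

Per-class precision (TP/(TP+FP)):
  class_0: TP=55, FP=7+19+2+21=49 → 55/104 = 0.52885
  class_1: TP=91, FP=16+20+4+24=64 → 91/155 = 0.58710
  class_2: TP=50, FP=15+1+3+28=47 → 50/97 = 0.51546
  class_3: TP=55, FP=19+8+13+20=60 → 55/115 = 0.47826
  class_4: TP=60, FP=20+5+17+3=45 → 60/105 = 0.57143
Macro-precision = mean = (0.52885 + 0.58710 + 0.51546 + 0.47826 + 0.57143) / 5 = 0.5362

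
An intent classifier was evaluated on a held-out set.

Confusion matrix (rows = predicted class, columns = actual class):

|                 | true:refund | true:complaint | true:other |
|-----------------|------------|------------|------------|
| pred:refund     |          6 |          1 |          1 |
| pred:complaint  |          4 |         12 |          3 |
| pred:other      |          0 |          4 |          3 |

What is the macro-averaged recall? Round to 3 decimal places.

0.578

Per-class recall (TP/(TP+FN)):
  refund: TP=6, FN=4+0=4 → 6/10 = 0.6000
  complaint: TP=12, FN=1+4=5 → 12/17 = 0.7059
  other: TP=3, FN=1+3=4 → 3/7 = 0.4286
Macro-recall = mean = (0.6000 + 0.7059 + 0.4286) / 3 = 0.578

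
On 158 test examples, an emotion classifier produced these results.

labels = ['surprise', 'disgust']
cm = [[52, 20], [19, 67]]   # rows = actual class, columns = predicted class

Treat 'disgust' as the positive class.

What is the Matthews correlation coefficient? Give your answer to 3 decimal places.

MCC = (TP·TN − FP·FN) / √((TP+FP)(TP+FN)(TN+FP)(TN+FN))
Numerator = 67·52 − 20·19 = 3104
Denominator = √(87·86·72·71) = √38247984 = 6184.4955
MCC = 3104 / 6184.4955 = 0.502

0.502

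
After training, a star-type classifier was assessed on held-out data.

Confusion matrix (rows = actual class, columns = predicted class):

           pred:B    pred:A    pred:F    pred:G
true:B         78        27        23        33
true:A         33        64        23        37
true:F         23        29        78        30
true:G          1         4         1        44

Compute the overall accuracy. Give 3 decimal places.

0.500

Accuracy = trace / total = (78+64+78+44=264) / 528 = 264/528 = 0.500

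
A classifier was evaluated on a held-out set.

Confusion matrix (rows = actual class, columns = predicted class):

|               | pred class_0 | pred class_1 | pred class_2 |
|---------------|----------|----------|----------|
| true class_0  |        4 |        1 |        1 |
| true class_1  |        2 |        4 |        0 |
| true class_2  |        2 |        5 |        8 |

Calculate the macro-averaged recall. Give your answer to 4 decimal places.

Per-class recall (TP/(TP+FN)):
  class_0: TP=4, FN=1+1=2 → 4/6 = 0.66667
  class_1: TP=4, FN=2+0=2 → 4/6 = 0.66667
  class_2: TP=8, FN=2+5=7 → 8/15 = 0.53333
Macro-recall = mean = (0.66667 + 0.66667 + 0.53333) / 3 = 0.6222

0.6222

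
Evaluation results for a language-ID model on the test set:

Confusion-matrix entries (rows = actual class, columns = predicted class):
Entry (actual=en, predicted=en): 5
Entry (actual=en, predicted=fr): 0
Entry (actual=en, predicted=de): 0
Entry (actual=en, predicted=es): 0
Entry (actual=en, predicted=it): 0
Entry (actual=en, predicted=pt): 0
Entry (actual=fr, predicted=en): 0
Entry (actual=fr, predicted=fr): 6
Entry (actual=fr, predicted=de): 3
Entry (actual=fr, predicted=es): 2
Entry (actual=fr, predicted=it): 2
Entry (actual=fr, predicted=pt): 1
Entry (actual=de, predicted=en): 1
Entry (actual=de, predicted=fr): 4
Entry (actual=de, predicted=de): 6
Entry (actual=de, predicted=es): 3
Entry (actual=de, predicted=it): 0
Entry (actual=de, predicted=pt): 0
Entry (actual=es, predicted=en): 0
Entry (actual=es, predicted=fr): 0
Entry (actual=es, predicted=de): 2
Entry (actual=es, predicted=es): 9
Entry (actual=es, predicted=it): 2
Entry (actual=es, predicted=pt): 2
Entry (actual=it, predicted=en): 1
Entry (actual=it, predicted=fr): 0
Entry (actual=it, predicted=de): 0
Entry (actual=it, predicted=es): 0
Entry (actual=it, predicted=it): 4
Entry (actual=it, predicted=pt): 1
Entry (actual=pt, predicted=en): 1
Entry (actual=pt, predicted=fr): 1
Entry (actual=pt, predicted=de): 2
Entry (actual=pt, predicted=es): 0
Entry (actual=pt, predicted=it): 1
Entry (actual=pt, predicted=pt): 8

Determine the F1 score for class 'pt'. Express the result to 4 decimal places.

0.6400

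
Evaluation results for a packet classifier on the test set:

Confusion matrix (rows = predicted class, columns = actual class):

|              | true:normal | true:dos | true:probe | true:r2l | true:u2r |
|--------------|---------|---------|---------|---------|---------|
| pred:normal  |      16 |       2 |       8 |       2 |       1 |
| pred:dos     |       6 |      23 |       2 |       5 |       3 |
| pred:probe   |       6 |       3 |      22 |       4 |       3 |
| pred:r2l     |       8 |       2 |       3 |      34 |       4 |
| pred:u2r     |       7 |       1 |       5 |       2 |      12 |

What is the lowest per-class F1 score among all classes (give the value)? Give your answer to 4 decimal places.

Per-class F1 score (2·TP/(2·TP+FP+FN)):
  normal: TP=16, FP=2+8+2+1=13, FN=6+6+8+7=27 → 32/72 = 0.44444
  dos: TP=23, FP=6+2+5+3=16, FN=2+3+2+1=8 → 46/70 = 0.65714
  probe: TP=22, FP=6+3+4+3=16, FN=8+2+3+5=18 → 44/78 = 0.56410
  r2l: TP=34, FP=8+2+3+4=17, FN=2+5+4+2=13 → 68/98 = 0.69388
  u2r: TP=12, FP=7+1+5+2=15, FN=1+3+3+4=11 → 24/50 = 0.48000
Lowest is class 'normal' with F1 score = 0.4444.

0.4444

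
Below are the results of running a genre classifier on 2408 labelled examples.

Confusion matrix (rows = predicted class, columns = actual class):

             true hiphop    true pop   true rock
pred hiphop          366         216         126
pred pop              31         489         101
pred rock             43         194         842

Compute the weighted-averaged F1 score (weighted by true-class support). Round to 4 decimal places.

Per-class F1 score (2·TP/(2·TP+FP+FN)):
  hiphop: TP=366, FP=216+126=342, FN=31+43=74 → 732/1148 = 0.63763
  pop: TP=489, FP=31+101=132, FN=216+194=410 → 978/1520 = 0.64342
  rock: TP=842, FP=43+194=237, FN=126+101=227 → 1684/2148 = 0.78399
Weighted-F1 score = Σ (supportᵢ/N)·F1 scoreᵢ with N=2408: (440/2408)·0.63763 + (899/2408)·0.64342 + (1069/2408)·0.78399 = 0.7048

0.7048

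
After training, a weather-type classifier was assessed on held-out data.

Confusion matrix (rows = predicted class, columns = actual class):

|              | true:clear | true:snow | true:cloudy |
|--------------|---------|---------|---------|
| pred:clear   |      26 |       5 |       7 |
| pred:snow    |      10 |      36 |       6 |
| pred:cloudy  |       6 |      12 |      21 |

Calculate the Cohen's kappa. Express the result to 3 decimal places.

0.459

Observed agreement pₒ = trace/N = 83/129 = 0.6434
Expected agreement pₑ = Σ (rowᵢ·colᵢ)/N² = (42·38 + 53·52 + 34·39)/129² = 0.3412
κ = (pₒ − pₑ)/(1 − pₑ) = (0.6434 − 0.3412)/(1 − 0.3412) = 0.459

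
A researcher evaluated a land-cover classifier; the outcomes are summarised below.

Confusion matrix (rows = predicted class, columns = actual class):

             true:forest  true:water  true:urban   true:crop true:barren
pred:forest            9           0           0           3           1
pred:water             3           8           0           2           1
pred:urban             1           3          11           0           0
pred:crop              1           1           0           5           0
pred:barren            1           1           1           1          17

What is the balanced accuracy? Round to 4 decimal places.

0.6963

Balanced accuracy = mean of per-class recall.
  forest: recall = 9/15 = 0.60000
  water: recall = 8/13 = 0.61538
  urban: recall = 11/12 = 0.91667
  crop: recall = 5/11 = 0.45455
  barren: recall = 17/19 = 0.89474
Mean = (0.60000 + 0.61538 + 0.91667 + 0.45455 + 0.89474) / 5 = 0.6963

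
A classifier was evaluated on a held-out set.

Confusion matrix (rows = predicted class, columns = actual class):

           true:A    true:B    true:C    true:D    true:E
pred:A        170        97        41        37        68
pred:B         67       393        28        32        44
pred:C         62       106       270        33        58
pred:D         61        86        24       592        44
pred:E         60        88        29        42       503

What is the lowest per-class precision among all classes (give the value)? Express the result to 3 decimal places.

Per-class precision (TP/(TP+FP)):
  A: TP=170, FP=97+41+37+68=243 → 170/413 = 0.4116
  B: TP=393, FP=67+28+32+44=171 → 393/564 = 0.6968
  C: TP=270, FP=62+106+33+58=259 → 270/529 = 0.5104
  D: TP=592, FP=61+86+24+44=215 → 592/807 = 0.7336
  E: TP=503, FP=60+88+29+42=219 → 503/722 = 0.6967
Lowest is class 'A' with precision = 0.412.

0.412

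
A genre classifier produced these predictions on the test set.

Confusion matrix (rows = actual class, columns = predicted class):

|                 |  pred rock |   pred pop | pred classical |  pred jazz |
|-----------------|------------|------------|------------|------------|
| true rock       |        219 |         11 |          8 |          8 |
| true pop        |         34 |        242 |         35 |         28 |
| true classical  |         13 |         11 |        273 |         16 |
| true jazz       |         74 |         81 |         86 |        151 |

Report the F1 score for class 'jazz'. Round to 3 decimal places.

F1 score = 2·TP/(2·TP+FP+FN).
jazz: TP=151, FP=8+28+16=52, FN=74+81+86=241 → 302/595 = 0.5076

0.508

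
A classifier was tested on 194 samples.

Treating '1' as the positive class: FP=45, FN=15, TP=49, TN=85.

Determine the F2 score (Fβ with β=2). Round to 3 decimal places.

Fβ = (1+β²)·TP / ((1+β²)·TP + β²·FN + FP), with β²=4
= 5·49 / (5·49 + 4·15 + 45) = 0.700

0.700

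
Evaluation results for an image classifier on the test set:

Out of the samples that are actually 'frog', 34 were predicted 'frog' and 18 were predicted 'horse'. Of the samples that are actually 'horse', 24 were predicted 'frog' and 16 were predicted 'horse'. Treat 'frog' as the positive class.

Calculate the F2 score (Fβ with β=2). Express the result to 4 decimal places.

0.6391

Fβ = (1+β²)·TP / ((1+β²)·TP + β²·FN + FP), with β²=4
= 5·34 / (5·34 + 4·18 + 24) = 0.6391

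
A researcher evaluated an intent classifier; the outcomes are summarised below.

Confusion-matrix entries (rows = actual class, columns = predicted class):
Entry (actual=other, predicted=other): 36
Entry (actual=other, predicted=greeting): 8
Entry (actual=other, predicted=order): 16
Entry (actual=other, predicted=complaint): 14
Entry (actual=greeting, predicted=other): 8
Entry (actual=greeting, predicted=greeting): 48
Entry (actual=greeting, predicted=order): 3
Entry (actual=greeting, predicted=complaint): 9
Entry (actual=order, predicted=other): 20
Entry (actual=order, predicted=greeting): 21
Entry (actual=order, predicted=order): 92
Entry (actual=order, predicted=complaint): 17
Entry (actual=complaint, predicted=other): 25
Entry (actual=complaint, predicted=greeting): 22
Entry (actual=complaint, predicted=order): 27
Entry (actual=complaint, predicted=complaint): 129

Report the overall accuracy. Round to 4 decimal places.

0.6162

Accuracy = trace / total = (36+48+92+129=305) / 495 = 305/495 = 0.6162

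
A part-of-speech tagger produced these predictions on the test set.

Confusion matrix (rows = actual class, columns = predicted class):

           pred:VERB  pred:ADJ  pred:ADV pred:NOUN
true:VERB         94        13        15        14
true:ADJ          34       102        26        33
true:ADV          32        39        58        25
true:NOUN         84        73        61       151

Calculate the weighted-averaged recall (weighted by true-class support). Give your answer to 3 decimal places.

Per-class recall (TP/(TP+FN)):
  VERB: TP=94, FN=13+15+14=42 → 94/136 = 0.6912
  ADJ: TP=102, FN=34+26+33=93 → 102/195 = 0.5231
  ADV: TP=58, FN=32+39+25=96 → 58/154 = 0.3766
  NOUN: TP=151, FN=84+73+61=218 → 151/369 = 0.4092
Weighted-recall = Σ (supportᵢ/N)·recallᵢ with N=854: (136/854)·0.6912 + (195/854)·0.5231 + (154/854)·0.3766 + (369/854)·0.4092 = 0.474

0.474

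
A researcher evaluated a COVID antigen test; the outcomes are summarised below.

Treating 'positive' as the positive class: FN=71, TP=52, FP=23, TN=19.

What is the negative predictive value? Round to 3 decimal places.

0.211

NPV = TN/(TN+FN) = 19/(19+71) = 0.211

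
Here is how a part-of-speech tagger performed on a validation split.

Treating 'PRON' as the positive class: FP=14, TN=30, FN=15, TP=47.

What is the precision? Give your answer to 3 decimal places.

0.770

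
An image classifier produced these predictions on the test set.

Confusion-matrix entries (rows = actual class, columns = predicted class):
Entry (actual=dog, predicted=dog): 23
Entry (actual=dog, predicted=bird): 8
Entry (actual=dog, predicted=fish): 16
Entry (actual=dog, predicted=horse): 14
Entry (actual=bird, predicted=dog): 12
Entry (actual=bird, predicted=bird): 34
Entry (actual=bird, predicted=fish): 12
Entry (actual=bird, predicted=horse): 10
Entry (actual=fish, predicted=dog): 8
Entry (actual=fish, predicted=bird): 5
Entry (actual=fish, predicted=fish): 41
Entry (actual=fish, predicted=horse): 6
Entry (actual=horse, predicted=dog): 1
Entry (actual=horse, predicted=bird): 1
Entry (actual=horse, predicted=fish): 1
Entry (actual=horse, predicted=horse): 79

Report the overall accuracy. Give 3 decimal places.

0.653

Accuracy = trace / total = (23+34+41+79=177) / 271 = 177/271 = 0.653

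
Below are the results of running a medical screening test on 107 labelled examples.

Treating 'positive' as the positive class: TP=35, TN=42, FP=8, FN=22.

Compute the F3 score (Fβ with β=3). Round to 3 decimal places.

0.629

Fβ = (1+β²)·TP / ((1+β²)·TP + β²·FN + FP), with β²=9
= 10·35 / (10·35 + 9·22 + 8) = 0.629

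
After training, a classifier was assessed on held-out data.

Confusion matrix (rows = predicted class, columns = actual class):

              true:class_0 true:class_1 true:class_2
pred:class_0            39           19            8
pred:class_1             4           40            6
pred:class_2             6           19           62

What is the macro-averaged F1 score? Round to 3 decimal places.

Per-class F1 score (2·TP/(2·TP+FP+FN)):
  class_0: TP=39, FP=19+8=27, FN=4+6=10 → 78/115 = 0.6783
  class_1: TP=40, FP=4+6=10, FN=19+19=38 → 80/128 = 0.6250
  class_2: TP=62, FP=6+19=25, FN=8+6=14 → 124/163 = 0.7607
Macro-F1 score = mean = (0.6783 + 0.6250 + 0.7607) / 3 = 0.688

0.688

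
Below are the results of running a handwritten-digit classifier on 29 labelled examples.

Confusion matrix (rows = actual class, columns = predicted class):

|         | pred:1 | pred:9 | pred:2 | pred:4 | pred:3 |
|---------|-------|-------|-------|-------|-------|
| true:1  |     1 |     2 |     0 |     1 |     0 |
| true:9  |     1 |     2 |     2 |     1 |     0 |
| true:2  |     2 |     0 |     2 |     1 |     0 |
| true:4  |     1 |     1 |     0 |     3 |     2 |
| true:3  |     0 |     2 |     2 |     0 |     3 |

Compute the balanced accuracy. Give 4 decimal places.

Balanced accuracy = mean of per-class recall.
  1: recall = 1/4 = 0.25000
  9: recall = 2/6 = 0.33333
  2: recall = 2/5 = 0.40000
  4: recall = 3/7 = 0.42857
  3: recall = 3/7 = 0.42857
Mean = (0.25000 + 0.33333 + 0.40000 + 0.42857 + 0.42857) / 5 = 0.3681

0.3681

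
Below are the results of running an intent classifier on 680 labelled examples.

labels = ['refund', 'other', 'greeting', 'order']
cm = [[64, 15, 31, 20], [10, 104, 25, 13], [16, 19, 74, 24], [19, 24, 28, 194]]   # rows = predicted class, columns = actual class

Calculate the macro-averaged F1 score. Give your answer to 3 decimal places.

0.615

Per-class F1 score (2·TP/(2·TP+FP+FN)):
  refund: TP=64, FP=15+31+20=66, FN=10+16+19=45 → 128/239 = 0.5356
  other: TP=104, FP=10+25+13=48, FN=15+19+24=58 → 208/314 = 0.6624
  greeting: TP=74, FP=16+19+24=59, FN=31+25+28=84 → 148/291 = 0.5086
  order: TP=194, FP=19+24+28=71, FN=20+13+24=57 → 388/516 = 0.7519
Macro-F1 score = mean = (0.5356 + 0.6624 + 0.5086 + 0.7519) / 4 = 0.615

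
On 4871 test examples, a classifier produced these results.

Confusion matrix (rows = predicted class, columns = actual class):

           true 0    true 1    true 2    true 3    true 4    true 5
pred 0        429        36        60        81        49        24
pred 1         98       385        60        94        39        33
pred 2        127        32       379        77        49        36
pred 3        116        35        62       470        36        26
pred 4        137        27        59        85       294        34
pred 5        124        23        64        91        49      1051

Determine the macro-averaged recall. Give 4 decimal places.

0.6086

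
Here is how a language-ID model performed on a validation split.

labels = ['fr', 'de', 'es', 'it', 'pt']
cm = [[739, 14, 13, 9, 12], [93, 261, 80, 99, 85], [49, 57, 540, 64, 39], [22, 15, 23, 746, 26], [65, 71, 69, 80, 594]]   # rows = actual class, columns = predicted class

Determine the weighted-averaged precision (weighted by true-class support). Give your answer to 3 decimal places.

0.739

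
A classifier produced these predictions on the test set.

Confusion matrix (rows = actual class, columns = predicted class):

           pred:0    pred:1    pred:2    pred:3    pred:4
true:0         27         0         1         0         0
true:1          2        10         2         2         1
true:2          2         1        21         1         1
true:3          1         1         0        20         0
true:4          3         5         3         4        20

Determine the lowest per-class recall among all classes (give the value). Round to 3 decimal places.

Per-class recall (TP/(TP+FN)):
  0: TP=27, FN=0+1+0+0=1 → 27/28 = 0.9643
  1: TP=10, FN=2+2+2+1=7 → 10/17 = 0.5882
  2: TP=21, FN=2+1+1+1=5 → 21/26 = 0.8077
  3: TP=20, FN=1+1+0+0=2 → 20/22 = 0.9091
  4: TP=20, FN=3+5+3+4=15 → 20/35 = 0.5714
Lowest is class '4' with recall = 0.571.

0.571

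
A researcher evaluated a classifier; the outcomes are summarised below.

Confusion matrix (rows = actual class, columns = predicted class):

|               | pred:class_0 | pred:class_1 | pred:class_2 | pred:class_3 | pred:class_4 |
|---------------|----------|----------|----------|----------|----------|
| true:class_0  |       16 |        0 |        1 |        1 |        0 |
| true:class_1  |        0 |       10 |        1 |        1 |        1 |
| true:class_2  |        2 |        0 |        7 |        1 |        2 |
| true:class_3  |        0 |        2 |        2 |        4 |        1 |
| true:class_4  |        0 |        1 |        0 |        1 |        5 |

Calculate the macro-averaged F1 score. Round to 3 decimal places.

0.672

Per-class F1 score (2·TP/(2·TP+FP+FN)):
  class_0: TP=16, FP=0+2+0+0=2, FN=0+1+1+0=2 → 32/36 = 0.8889
  class_1: TP=10, FP=0+0+2+1=3, FN=0+1+1+1=3 → 20/26 = 0.7692
  class_2: TP=7, FP=1+1+2+0=4, FN=2+0+1+2=5 → 14/23 = 0.6087
  class_3: TP=4, FP=1+1+1+1=4, FN=0+2+2+1=5 → 8/17 = 0.4706
  class_4: TP=5, FP=0+1+2+1=4, FN=0+1+0+1=2 → 10/16 = 0.6250
Macro-F1 score = mean = (0.8889 + 0.7692 + 0.6087 + 0.4706 + 0.6250) / 5 = 0.672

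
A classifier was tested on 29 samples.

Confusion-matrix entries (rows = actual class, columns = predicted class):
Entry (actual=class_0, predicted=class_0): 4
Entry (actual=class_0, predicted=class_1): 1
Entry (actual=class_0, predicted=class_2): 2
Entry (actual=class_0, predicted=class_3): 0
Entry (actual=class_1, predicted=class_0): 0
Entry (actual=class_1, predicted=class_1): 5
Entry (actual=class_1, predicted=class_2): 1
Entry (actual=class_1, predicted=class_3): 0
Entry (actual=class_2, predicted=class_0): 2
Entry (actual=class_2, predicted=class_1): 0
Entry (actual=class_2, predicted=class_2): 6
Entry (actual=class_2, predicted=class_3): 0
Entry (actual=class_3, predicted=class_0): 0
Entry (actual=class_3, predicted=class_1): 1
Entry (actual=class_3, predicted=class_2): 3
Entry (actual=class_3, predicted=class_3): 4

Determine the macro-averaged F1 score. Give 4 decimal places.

Per-class F1 score (2·TP/(2·TP+FP+FN)):
  class_0: TP=4, FP=0+2+0=2, FN=1+2+0=3 → 8/13 = 0.61538
  class_1: TP=5, FP=1+0+1=2, FN=0+1+0=1 → 10/13 = 0.76923
  class_2: TP=6, FP=2+1+3=6, FN=2+0+0=2 → 12/20 = 0.60000
  class_3: TP=4, FP=0+0+0=0, FN=0+1+3=4 → 8/12 = 0.66667
Macro-F1 score = mean = (0.61538 + 0.76923 + 0.60000 + 0.66667) / 4 = 0.6628

0.6628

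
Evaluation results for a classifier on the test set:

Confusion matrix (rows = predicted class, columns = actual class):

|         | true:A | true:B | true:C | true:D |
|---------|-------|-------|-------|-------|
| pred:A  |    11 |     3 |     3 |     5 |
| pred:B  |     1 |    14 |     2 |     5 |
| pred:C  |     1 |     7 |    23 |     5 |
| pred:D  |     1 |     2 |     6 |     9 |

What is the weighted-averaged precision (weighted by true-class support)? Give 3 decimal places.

0.584

Per-class precision (TP/(TP+FP)):
  A: TP=11, FP=3+3+5=11 → 11/22 = 0.5000
  B: TP=14, FP=1+2+5=8 → 14/22 = 0.6364
  C: TP=23, FP=1+7+5=13 → 23/36 = 0.6389
  D: TP=9, FP=1+2+6=9 → 9/18 = 0.5000
Weighted-precision = Σ (supportᵢ/N)·precisionᵢ with N=98: (14/98)·0.5000 + (26/98)·0.6364 + (34/98)·0.6389 + (24/98)·0.5000 = 0.584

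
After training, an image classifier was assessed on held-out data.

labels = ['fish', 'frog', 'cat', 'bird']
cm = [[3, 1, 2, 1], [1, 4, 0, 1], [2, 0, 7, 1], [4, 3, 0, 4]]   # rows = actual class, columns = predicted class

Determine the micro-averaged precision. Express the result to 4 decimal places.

Micro-averaging pools counts across classes: ΣTP=18, ΣFP=16, ΣFN=16.
Micro-precision = TP/(TP+FP) on pooled counts = 0.5294 (equals overall accuracy in single-label multiclass).

0.5294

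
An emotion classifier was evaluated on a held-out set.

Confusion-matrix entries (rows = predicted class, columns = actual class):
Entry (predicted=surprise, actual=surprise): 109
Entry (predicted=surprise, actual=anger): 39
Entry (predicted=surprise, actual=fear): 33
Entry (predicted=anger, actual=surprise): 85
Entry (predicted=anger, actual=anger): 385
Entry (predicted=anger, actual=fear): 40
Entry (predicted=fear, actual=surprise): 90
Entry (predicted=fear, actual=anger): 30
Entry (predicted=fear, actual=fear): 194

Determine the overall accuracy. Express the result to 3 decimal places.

Accuracy = trace / total = (109+385+194=688) / 1005 = 688/1005 = 0.685

0.685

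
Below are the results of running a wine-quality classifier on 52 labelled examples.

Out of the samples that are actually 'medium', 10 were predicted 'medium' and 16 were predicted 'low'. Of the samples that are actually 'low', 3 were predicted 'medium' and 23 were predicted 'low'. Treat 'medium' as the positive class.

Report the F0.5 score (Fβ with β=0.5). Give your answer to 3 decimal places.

Fβ = (1+β²)·TP / ((1+β²)·TP + β²·FN + FP), with β²=1/4
= 1.25·10 / (1.25·10 + 0.25·16 + 3) = 0.641

0.641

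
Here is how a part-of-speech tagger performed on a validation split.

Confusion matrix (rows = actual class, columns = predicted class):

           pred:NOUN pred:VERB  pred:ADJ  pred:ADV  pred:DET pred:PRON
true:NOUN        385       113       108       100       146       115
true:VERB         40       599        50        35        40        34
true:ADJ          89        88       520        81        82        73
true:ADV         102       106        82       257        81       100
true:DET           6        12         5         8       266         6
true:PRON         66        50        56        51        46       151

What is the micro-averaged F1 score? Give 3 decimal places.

0.525

Micro-averaging pools counts across classes: ΣTP=2178, ΣFP=1971, ΣFN=1971.
Micro-F1 score = 2·TP/(2·TP+FP+FN) on pooled counts = 0.525 (equals overall accuracy in single-label multiclass).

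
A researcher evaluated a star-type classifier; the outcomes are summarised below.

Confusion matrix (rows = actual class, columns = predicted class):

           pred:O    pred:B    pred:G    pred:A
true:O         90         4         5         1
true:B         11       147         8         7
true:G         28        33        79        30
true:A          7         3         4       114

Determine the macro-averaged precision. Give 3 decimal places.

Per-class precision (TP/(TP+FP)):
  O: TP=90, FP=11+28+7=46 → 90/136 = 0.6618
  B: TP=147, FP=4+33+3=40 → 147/187 = 0.7861
  G: TP=79, FP=5+8+4=17 → 79/96 = 0.8229
  A: TP=114, FP=1+7+30=38 → 114/152 = 0.7500
Macro-precision = mean = (0.6618 + 0.7861 + 0.8229 + 0.7500) / 4 = 0.755

0.755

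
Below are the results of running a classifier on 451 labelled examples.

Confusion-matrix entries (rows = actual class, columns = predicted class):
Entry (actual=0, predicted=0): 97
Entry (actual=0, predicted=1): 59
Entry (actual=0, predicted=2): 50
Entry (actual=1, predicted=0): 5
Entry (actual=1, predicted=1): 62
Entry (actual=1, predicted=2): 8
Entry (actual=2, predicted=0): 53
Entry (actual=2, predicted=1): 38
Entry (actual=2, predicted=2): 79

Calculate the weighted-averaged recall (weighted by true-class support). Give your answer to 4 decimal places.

Per-class recall (TP/(TP+FN)):
  0: TP=97, FN=59+50=109 → 97/206 = 0.47087
  1: TP=62, FN=5+8=13 → 62/75 = 0.82667
  2: TP=79, FN=53+38=91 → 79/170 = 0.46471
Weighted-recall = Σ (supportᵢ/N)·recallᵢ with N=451: (206/451)·0.47087 + (75/451)·0.82667 + (170/451)·0.46471 = 0.5277

0.5277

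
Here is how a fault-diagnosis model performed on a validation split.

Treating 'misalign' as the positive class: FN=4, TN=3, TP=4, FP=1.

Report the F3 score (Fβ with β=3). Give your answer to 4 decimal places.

Fβ = (1+β²)·TP / ((1+β²)·TP + β²·FN + FP), with β²=9
= 10·4 / (10·4 + 9·4 + 1) = 0.5195

0.5195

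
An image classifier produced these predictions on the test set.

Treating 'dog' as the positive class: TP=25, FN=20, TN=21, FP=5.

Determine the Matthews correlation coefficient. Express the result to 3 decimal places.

MCC = (TP·TN − FP·FN) / √((TP+FP)(TP+FN)(TN+FP)(TN+FN))
Numerator = 25·21 − 5·20 = 425
Denominator = √(30·45·26·41) = √1439100 = 1199.6249
MCC = 425 / 1199.6249 = 0.354

0.354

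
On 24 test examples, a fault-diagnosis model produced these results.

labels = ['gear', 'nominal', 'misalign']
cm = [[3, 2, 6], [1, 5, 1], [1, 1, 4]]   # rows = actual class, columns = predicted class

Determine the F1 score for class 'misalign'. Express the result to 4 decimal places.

0.4706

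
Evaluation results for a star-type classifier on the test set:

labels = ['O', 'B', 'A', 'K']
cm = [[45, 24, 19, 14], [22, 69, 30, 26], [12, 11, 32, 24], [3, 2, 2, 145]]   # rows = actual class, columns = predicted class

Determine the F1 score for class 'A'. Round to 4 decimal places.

Treat 'A' as positive and all other classes as negative.
F1 score = 2·TP/(2·TP+FP+FN).
A: TP=32, FP=19+30+2=51, FN=12+11+24=47 → 64/162 = 0.39506

0.3951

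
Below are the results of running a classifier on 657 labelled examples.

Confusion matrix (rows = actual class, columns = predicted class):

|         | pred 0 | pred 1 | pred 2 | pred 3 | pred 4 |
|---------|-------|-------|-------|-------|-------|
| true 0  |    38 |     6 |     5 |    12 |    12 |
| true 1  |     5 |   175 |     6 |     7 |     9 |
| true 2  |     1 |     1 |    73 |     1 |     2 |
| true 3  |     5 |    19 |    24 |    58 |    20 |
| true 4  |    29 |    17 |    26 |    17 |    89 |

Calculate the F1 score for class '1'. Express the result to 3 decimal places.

0.833

One-vs-rest for '1': TP = diagonal; FP = other classes predicted '1'; FN = '1' predicted as other.
F1 score = 2·TP/(2·TP+FP+FN).
1: TP=175, FP=6+1+19+17=43, FN=5+6+7+9=27 → 350/420 = 0.8333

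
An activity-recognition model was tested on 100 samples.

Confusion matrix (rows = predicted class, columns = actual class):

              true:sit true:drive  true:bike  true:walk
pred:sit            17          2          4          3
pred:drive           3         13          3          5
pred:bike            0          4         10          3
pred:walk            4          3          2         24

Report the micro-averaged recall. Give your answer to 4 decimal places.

0.6400

Micro-averaging pools counts across classes: ΣTP=64, ΣFP=36, ΣFN=36.
Micro-recall = TP/(TP+FN) on pooled counts = 0.6400 (equals overall accuracy in single-label multiclass).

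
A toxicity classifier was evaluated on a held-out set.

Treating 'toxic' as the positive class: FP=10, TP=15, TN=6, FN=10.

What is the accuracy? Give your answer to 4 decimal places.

0.5122

Accuracy = (TP+TN)/N = (15+6)/41 = 0.5122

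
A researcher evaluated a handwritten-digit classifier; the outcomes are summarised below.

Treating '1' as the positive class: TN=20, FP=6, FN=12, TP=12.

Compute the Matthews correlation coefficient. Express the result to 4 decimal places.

MCC = (TP·TN − FP·FN) / √((TP+FP)(TP+FN)(TN+FP)(TN+FN))
Numerator = 12·20 − 6·12 = 168
Denominator = √(18·24·26·32) = √359424 = 599.5198
MCC = 168 / 599.5198 = 0.2802

0.2802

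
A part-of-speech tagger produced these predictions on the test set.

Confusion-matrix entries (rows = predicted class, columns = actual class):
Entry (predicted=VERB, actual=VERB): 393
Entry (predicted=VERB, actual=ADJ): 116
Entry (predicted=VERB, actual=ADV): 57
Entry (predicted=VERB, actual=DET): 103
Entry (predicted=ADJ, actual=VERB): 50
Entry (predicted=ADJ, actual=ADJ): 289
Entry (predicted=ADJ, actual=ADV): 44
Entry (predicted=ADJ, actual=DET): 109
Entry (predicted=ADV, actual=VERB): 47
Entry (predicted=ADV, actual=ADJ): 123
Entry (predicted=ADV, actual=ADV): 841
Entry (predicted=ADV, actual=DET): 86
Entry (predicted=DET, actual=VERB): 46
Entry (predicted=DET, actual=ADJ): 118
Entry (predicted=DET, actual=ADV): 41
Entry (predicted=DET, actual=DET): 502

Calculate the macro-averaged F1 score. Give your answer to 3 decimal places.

0.659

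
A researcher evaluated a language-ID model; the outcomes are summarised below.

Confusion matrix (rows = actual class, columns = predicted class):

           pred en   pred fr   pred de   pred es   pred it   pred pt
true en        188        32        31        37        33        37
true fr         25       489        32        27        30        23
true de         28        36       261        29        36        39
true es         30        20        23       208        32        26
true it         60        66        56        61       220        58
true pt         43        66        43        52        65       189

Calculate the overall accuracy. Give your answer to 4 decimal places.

Accuracy = trace / total = (188+489+261+208+220+189=1555) / 2731 = 1555/2731 = 0.5694

0.5694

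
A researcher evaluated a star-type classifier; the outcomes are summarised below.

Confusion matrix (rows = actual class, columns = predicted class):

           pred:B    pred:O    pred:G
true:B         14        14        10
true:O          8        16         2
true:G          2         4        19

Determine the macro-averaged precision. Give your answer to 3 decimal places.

0.556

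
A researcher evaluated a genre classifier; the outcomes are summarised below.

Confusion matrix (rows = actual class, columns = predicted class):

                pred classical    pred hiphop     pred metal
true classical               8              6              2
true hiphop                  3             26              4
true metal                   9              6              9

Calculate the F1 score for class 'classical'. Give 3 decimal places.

0.444

Take TP from the diagonal, FP from the rest of the 'classical' prediction marginal, FN from the rest of the 'classical' actual marginal.
F1 score = 2·TP/(2·TP+FP+FN).
classical: TP=8, FP=3+9=12, FN=6+2=8 → 16/36 = 0.4444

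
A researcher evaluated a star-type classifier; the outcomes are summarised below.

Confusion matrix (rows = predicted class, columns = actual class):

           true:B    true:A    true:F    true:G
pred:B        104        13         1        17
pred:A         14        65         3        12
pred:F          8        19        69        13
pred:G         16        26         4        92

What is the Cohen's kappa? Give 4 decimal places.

0.5887

Observed agreement pₒ = trace/N = 330/476 = 0.69328
Expected agreement pₑ = Σ (rowᵢ·colᵢ)/N² = (142·135 + 123·94 + 77·109 + 134·138)/476² = 0.25429
κ = (pₒ − pₑ)/(1 − pₑ) = (0.69328 − 0.25429)/(1 − 0.25429) = 0.5887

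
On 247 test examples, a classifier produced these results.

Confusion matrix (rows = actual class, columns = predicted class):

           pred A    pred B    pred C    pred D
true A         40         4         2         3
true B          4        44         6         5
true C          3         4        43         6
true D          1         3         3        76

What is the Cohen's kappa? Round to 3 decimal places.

Observed agreement pₒ = trace/N = 203/247 = 0.8219
Expected agreement pₑ = Σ (rowᵢ·colᵢ)/N² = (49·48 + 59·55 + 56·54 + 83·90)/247² = 0.2637
κ = (pₒ − pₑ)/(1 − pₑ) = (0.8219 − 0.2637)/(1 − 0.2637) = 0.758

0.758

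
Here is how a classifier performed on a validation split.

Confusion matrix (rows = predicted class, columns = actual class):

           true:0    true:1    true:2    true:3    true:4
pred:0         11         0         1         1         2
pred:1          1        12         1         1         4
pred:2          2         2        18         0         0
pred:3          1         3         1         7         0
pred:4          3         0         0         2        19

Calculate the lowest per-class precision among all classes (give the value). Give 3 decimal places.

0.583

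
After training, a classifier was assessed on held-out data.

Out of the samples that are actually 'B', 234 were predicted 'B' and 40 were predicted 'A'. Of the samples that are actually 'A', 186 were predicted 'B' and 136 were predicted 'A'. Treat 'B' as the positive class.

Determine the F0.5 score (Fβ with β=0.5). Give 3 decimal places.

Fβ = (1+β²)·TP / ((1+β²)·TP + β²·FN + FP), with β²=1/4
= 1.25·234 / (1.25·234 + 0.25·40 + 186) = 0.599

0.599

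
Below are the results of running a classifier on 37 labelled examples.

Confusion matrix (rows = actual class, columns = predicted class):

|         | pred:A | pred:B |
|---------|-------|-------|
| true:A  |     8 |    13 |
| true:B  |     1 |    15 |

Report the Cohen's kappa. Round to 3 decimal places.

Observed agreement pₒ = trace/N = 23/37 = 0.6216
Expected agreement pₑ = Σ (rowᵢ·colᵢ)/N² = (21·9 + 16·28)/37² = 0.4653
κ = (pₒ − pₑ)/(1 − pₑ) = (0.6216 − 0.4653)/(1 − 0.4653) = 0.292

0.292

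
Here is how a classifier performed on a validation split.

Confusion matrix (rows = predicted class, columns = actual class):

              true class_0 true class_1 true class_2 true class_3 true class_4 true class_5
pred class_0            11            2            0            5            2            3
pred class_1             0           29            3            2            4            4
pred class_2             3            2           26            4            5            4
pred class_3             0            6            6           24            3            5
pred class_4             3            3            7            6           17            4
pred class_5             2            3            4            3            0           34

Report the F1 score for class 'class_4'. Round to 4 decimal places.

Take TP from the diagonal, FP from the rest of the 'class_4' prediction marginal, FN from the rest of the 'class_4' actual marginal.
F1 score = 2·TP/(2·TP+FP+FN).
class_4: TP=17, FP=3+3+7+6+4=23, FN=2+4+5+3+0=14 → 34/71 = 0.47887

0.4789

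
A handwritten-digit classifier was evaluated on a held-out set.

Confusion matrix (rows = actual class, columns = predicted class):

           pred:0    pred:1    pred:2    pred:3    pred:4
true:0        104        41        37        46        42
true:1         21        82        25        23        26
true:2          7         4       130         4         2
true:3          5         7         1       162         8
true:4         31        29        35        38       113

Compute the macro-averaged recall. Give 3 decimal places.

Per-class recall (TP/(TP+FN)):
  0: TP=104, FN=41+37+46+42=166 → 104/270 = 0.3852
  1: TP=82, FN=21+25+23+26=95 → 82/177 = 0.4633
  2: TP=130, FN=7+4+4+2=17 → 130/147 = 0.8844
  3: TP=162, FN=5+7+1+8=21 → 162/183 = 0.8852
  4: TP=113, FN=31+29+35+38=133 → 113/246 = 0.4593
Macro-recall = mean = (0.3852 + 0.4633 + 0.8844 + 0.8852 + 0.4593) / 5 = 0.615

0.615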